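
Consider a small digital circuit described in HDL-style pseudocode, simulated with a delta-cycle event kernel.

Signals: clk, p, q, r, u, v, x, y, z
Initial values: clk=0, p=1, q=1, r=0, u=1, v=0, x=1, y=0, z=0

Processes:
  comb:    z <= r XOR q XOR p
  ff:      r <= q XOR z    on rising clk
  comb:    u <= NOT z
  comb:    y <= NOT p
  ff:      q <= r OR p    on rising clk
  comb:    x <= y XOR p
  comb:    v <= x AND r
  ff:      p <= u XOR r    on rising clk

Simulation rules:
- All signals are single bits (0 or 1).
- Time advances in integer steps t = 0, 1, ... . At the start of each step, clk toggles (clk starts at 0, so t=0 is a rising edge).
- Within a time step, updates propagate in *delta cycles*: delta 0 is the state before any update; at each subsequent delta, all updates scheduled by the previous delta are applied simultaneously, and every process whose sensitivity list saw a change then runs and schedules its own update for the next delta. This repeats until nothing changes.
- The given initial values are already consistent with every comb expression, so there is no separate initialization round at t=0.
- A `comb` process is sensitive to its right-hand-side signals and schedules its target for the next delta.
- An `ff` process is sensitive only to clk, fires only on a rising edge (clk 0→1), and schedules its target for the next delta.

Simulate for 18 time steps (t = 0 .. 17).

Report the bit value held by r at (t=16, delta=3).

1

t=0 Δ0: q=1 x=1 p=1 v=0 y=0 r=0 clk=0 u=1 z=0
  Δ1: clk:0→1
  Δ2: r:0→1
  Δ3: v:0→1, z:0→1
  Δ4: u:1→0
  (4Δ to stable)
t=1 Δ0: q=1 x=1 p=1 v=1 y=0 r=1 clk=1 u=0 z=1
  Δ1: clk:1→0
  (1Δ to stable)
t=2 Δ0: q=1 x=1 p=1 v=1 y=0 r=1 clk=0 u=0 z=1
  Δ1: clk:0→1
  Δ2: r:1→0
  Δ3: v:1→0, z:1→0
  Δ4: u:0→1
  (4Δ to stable)
t=3 Δ0: q=1 x=1 p=1 v=0 y=0 r=0 clk=1 u=1 z=0
  Δ1: clk:1→0
  (1Δ to stable)
t=4 Δ0: q=1 x=1 p=1 v=0 y=0 r=0 clk=0 u=1 z=0
  Δ1: clk:0→1
  Δ2: r:0→1
  Δ3: v:0→1, z:0→1
  Δ4: u:1→0
  (4Δ to stable)
t=5 Δ0: q=1 x=1 p=1 v=1 y=0 r=1 clk=1 u=0 z=1
  Δ1: clk:1→0
  (1Δ to stable)
t=6 Δ0: q=1 x=1 p=1 v=1 y=0 r=1 clk=0 u=0 z=1
  Δ1: clk:0→1
  Δ2: r:1→0
  Δ3: v:1→0, z:1→0
  Δ4: u:0→1
  (4Δ to stable)
t=7 Δ0: q=1 x=1 p=1 v=0 y=0 r=0 clk=1 u=1 z=0
  Δ1: clk:1→0
  (1Δ to stable)
t=8 Δ0: q=1 x=1 p=1 v=0 y=0 r=0 clk=0 u=1 z=0
  Δ1: clk:0→1
  Δ2: r:0→1
  Δ3: v:0→1, z:0→1
  Δ4: u:1→0
  (4Δ to stable)
t=9 Δ0: q=1 x=1 p=1 v=1 y=0 r=1 clk=1 u=0 z=1
  Δ1: clk:1→0
  (1Δ to stable)
t=10 Δ0: q=1 x=1 p=1 v=1 y=0 r=1 clk=0 u=0 z=1
  Δ1: clk:0→1
  Δ2: r:1→0
  Δ3: v:1→0, z:1→0
  Δ4: u:0→1
  (4Δ to stable)
t=11 Δ0: q=1 x=1 p=1 v=0 y=0 r=0 clk=1 u=1 z=0
  Δ1: clk:1→0
  (1Δ to stable)
t=12 Δ0: q=1 x=1 p=1 v=0 y=0 r=0 clk=0 u=1 z=0
  Δ1: clk:0→1
  Δ2: r:0→1
  Δ3: v:0→1, z:0→1
  Δ4: u:1→0
  (4Δ to stable)
t=13 Δ0: q=1 x=1 p=1 v=1 y=0 r=1 clk=1 u=0 z=1
  Δ1: clk:1→0
  (1Δ to stable)
t=14 Δ0: q=1 x=1 p=1 v=1 y=0 r=1 clk=0 u=0 z=1
  Δ1: clk:0→1
  Δ2: r:1→0
  Δ3: v:1→0, z:1→0
  Δ4: u:0→1
  (4Δ to stable)
t=15 Δ0: q=1 x=1 p=1 v=0 y=0 r=0 clk=1 u=1 z=0
  Δ1: clk:1→0
  (1Δ to stable)
t=16 Δ0: q=1 x=1 p=1 v=0 y=0 r=0 clk=0 u=1 z=0
  Δ1: clk:0→1
  Δ2: r:0→1
  Δ3: v:0→1, z:0→1
  Δ4: u:1→0
  (4Δ to stable)
t=17 Δ0: q=1 x=1 p=1 v=1 y=0 r=1 clk=1 u=0 z=1
  Δ1: clk:1→0
  (1Δ to stable)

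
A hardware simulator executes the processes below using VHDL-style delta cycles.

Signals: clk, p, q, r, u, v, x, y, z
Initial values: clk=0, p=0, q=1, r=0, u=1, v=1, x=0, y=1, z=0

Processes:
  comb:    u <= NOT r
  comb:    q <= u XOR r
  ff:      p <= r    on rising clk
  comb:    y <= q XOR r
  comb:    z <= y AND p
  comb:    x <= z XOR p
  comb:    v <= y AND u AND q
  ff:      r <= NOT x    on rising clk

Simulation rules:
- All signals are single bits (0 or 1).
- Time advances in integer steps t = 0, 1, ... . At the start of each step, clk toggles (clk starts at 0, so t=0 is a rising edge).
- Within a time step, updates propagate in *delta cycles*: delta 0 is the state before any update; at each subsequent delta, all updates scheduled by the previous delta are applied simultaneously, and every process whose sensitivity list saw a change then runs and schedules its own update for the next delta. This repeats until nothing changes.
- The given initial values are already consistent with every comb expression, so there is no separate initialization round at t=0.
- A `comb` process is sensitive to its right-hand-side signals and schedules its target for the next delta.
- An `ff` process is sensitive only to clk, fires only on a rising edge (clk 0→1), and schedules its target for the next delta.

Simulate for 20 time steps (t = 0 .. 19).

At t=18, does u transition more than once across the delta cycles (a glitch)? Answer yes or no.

[bits: x,r,clk,z,q,u,p,v,y]
t=0: Δ0=000011011 Δ1=001011011 Δ2=011011011 Δ3=011000010 Δ4=011010001 Δ5=011010000 | 5Δ
t=1: Δ0=011010000 Δ1=010010000 | 1Δ
t=2: Δ0=010010000 Δ1=011010000 Δ2=011010100 Δ3=111010100 | 3Δ
t=3: Δ0=111010100 Δ1=110010100 | 1Δ
t=4: Δ0=110010100 Δ1=111010100 Δ2=101010100 Δ3=101001101 Δ4=101111100 Δ5=001011101 Δ6=101111111 Δ7=001111111 | 7Δ
t=5: Δ0=001111111 Δ1=000111111 | 1Δ
t=6: Δ0=000111111 Δ1=001111111 Δ2=011111011 Δ3=111000010 Δ4=011010001 Δ5=011010000 | 5Δ
t=7: Δ0=011010000 Δ1=010010000 | 1Δ
t=8: Δ0=010010000 Δ1=011010000 Δ2=011010100 Δ3=111010100 | 3Δ
t=9: Δ0=111010100 Δ1=110010100 | 1Δ
t=10: Δ0=110010100 Δ1=111010100 Δ2=101010100 Δ3=101001101 Δ4=101111100 Δ5=001011101 Δ6=101111111 Δ7=001111111 | 7Δ
t=11: Δ0=001111111 Δ1=000111111 | 1Δ
t=12: Δ0=000111111 Δ1=001111111 Δ2=011111011 Δ3=111000010 Δ4=011010001 Δ5=011010000 | 5Δ
t=13: Δ0=011010000 Δ1=010010000 | 1Δ
t=14: Δ0=010010000 Δ1=011010000 Δ2=011010100 Δ3=111010100 | 3Δ
t=15: Δ0=111010100 Δ1=110010100 | 1Δ
t=16: Δ0=110010100 Δ1=111010100 Δ2=101010100 Δ3=101001101 Δ4=101111100 Δ5=001011101 Δ6=101111111 Δ7=001111111 | 7Δ
t=17: Δ0=001111111 Δ1=000111111 | 1Δ
t=18: Δ0=000111111 Δ1=001111111 Δ2=011111011 Δ3=111000010 Δ4=011010001 Δ5=011010000 | 5Δ
t=19: Δ0=011010000 Δ1=010010000 | 1Δ

no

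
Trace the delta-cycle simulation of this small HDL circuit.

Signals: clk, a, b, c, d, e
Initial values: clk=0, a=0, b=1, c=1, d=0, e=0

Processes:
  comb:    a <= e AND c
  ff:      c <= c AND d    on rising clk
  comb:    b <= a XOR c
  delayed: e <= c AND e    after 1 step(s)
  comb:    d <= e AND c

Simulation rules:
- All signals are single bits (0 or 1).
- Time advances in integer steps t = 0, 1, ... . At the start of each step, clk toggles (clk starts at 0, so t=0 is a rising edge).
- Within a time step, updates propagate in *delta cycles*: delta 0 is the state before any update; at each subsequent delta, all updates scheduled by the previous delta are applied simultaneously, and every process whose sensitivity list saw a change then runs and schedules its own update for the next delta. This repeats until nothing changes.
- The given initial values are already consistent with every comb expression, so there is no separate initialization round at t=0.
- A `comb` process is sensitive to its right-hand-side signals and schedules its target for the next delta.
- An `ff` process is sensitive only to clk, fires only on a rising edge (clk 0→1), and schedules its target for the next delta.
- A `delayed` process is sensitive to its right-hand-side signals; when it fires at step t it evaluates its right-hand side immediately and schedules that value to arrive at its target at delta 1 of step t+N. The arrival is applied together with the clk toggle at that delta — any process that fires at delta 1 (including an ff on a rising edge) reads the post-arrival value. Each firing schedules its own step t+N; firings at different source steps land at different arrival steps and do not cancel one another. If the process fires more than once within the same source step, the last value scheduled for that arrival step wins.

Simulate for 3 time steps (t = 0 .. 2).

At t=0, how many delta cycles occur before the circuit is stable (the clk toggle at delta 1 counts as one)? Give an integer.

[bits: b,a,e,clk,c,d]
t=0: Δ0=100010 Δ1=100110 Δ2=100100 Δ3=000100 | 3Δ
t=1: Δ0=000100 Δ1=000000 | 1Δ
t=2: Δ0=000000 Δ1=000100 | 1Δ

3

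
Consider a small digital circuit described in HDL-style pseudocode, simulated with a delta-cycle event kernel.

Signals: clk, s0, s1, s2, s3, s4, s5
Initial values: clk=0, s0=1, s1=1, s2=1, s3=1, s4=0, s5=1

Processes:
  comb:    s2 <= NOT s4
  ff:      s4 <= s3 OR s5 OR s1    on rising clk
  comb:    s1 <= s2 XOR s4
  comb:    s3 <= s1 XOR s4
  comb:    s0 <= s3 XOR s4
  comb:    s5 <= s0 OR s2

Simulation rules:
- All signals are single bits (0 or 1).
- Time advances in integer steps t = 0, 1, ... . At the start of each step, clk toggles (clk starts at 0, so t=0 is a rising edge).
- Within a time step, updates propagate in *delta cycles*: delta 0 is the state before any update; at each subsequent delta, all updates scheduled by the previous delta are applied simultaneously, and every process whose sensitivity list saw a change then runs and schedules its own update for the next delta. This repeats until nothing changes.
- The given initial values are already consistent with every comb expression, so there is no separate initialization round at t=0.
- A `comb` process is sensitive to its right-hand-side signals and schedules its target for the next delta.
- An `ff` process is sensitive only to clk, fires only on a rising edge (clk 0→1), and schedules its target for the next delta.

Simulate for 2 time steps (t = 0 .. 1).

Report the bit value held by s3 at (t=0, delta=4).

t=0 Δ0: s5=1 clk=0 s2=1 s1=1 s3=1 s0=1 s4=0
  Δ1: clk:0→1
  Δ2: s4:0→1
  Δ3: s2:1→0, s1:1→0, s3:1→0, s0:1→0
  Δ4: s5:1→0, s1:0→1, s3:0→1, s0:0→1
  Δ5: s5:0→1, s3:1→0, s0:1→0
  Δ6: s5:1→0, s0:0→1
  Δ7: s5:0→1
  (7Δ to stable)
t=1 Δ0: s5=1 clk=1 s2=0 s1=1 s3=0 s0=1 s4=1
  Δ1: clk:1→0
  (1Δ to stable)

1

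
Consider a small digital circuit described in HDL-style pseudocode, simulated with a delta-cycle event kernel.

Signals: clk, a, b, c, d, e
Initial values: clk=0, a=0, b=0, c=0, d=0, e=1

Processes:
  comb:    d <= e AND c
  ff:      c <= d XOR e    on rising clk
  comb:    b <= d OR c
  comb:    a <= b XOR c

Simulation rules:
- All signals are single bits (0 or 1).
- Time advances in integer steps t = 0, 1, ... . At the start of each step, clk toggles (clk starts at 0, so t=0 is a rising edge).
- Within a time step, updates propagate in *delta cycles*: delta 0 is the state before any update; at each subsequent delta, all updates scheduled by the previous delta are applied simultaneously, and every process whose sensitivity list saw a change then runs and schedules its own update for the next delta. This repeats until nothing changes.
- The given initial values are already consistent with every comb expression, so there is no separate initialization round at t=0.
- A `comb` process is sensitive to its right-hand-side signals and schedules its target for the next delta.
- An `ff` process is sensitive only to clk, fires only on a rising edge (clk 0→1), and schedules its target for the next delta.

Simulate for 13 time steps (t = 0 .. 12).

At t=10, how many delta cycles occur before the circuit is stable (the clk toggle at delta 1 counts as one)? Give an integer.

t0.Δ0 c=0 a=0 clk=0 d=0 b=0 e=1
t0.Δ1 c=0 a=0 clk=1 d=0 b=0 e=1
t0.Δ2 c=1 a=0 clk=1 d=0 b=0 e=1
t0.Δ3 c=1 a=1 clk=1 d=1 b=1 e=1
t0.Δ4 c=1 a=0 clk=1 d=1 b=1 e=1
t1.Δ0 c=1 a=0 clk=1 d=1 b=1 e=1
t1.Δ1 c=1 a=0 clk=0 d=1 b=1 e=1
t2.Δ0 c=1 a=0 clk=0 d=1 b=1 e=1
t2.Δ1 c=1 a=0 clk=1 d=1 b=1 e=1
t2.Δ2 c=0 a=0 clk=1 d=1 b=1 e=1
t2.Δ3 c=0 a=1 clk=1 d=0 b=1 e=1
t2.Δ4 c=0 a=1 clk=1 d=0 b=0 e=1
t2.Δ5 c=0 a=0 clk=1 d=0 b=0 e=1
t3.Δ0 c=0 a=0 clk=1 d=0 b=0 e=1
t3.Δ1 c=0 a=0 clk=0 d=0 b=0 e=1
t4.Δ0 c=0 a=0 clk=0 d=0 b=0 e=1
t4.Δ1 c=0 a=0 clk=1 d=0 b=0 e=1
t4.Δ2 c=1 a=0 clk=1 d=0 b=0 e=1
t4.Δ3 c=1 a=1 clk=1 d=1 b=1 e=1
t4.Δ4 c=1 a=0 clk=1 d=1 b=1 e=1
t5.Δ0 c=1 a=0 clk=1 d=1 b=1 e=1
t5.Δ1 c=1 a=0 clk=0 d=1 b=1 e=1
t6.Δ0 c=1 a=0 clk=0 d=1 b=1 e=1
t6.Δ1 c=1 a=0 clk=1 d=1 b=1 e=1
t6.Δ2 c=0 a=0 clk=1 d=1 b=1 e=1
t6.Δ3 c=0 a=1 clk=1 d=0 b=1 e=1
t6.Δ4 c=0 a=1 clk=1 d=0 b=0 e=1
t6.Δ5 c=0 a=0 clk=1 d=0 b=0 e=1
t7.Δ0 c=0 a=0 clk=1 d=0 b=0 e=1
t7.Δ1 c=0 a=0 clk=0 d=0 b=0 e=1
t8.Δ0 c=0 a=0 clk=0 d=0 b=0 e=1
t8.Δ1 c=0 a=0 clk=1 d=0 b=0 e=1
t8.Δ2 c=1 a=0 clk=1 d=0 b=0 e=1
t8.Δ3 c=1 a=1 clk=1 d=1 b=1 e=1
t8.Δ4 c=1 a=0 clk=1 d=1 b=1 e=1
t9.Δ0 c=1 a=0 clk=1 d=1 b=1 e=1
t9.Δ1 c=1 a=0 clk=0 d=1 b=1 e=1
t10.Δ0 c=1 a=0 clk=0 d=1 b=1 e=1
t10.Δ1 c=1 a=0 clk=1 d=1 b=1 e=1
t10.Δ2 c=0 a=0 clk=1 d=1 b=1 e=1
t10.Δ3 c=0 a=1 clk=1 d=0 b=1 e=1
t10.Δ4 c=0 a=1 clk=1 d=0 b=0 e=1
t10.Δ5 c=0 a=0 clk=1 d=0 b=0 e=1
t11.Δ0 c=0 a=0 clk=1 d=0 b=0 e=1
t11.Δ1 c=0 a=0 clk=0 d=0 b=0 e=1
t12.Δ0 c=0 a=0 clk=0 d=0 b=0 e=1
t12.Δ1 c=0 a=0 clk=1 d=0 b=0 e=1
t12.Δ2 c=1 a=0 clk=1 d=0 b=0 e=1
t12.Δ3 c=1 a=1 clk=1 d=1 b=1 e=1
t12.Δ4 c=1 a=0 clk=1 d=1 b=1 e=1

5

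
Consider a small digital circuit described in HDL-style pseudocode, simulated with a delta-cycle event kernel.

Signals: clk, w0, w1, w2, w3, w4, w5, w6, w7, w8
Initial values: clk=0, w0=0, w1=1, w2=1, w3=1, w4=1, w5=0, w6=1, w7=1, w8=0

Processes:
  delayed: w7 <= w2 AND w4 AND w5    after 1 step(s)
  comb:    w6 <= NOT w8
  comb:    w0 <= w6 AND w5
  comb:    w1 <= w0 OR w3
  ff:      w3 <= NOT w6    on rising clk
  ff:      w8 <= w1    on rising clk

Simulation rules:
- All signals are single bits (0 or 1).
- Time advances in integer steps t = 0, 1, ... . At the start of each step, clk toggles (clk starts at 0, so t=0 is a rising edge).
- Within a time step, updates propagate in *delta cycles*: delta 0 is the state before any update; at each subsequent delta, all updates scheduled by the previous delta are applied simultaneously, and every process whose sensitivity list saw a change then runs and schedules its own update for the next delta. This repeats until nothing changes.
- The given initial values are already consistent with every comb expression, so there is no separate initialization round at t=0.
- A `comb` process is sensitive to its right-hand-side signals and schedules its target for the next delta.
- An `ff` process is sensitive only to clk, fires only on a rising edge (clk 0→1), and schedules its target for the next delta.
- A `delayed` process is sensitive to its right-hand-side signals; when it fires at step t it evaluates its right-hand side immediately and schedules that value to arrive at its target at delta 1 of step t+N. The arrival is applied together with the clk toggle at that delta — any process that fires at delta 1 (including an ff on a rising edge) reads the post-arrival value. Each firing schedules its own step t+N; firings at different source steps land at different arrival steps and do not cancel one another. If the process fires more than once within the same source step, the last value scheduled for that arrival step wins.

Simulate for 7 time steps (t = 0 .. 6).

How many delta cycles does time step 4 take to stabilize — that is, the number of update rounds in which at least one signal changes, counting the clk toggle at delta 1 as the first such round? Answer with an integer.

3

t0.Δ0 w4=1 w3=1 w8=0 w2=1 w5=0 w7=1 w6=1 clk=0 w0=0 w1=1
t0.Δ1 w4=1 w3=1 w8=0 w2=1 w5=0 w7=1 w6=1 clk=1 w0=0 w1=1
t0.Δ2 w4=1 w3=0 w8=1 w2=1 w5=0 w7=1 w6=1 clk=1 w0=0 w1=1
t0.Δ3 w4=1 w3=0 w8=1 w2=1 w5=0 w7=1 w6=0 clk=1 w0=0 w1=0
t1.Δ0 w4=1 w3=0 w8=1 w2=1 w5=0 w7=1 w6=0 clk=1 w0=0 w1=0
t1.Δ1 w4=1 w3=0 w8=1 w2=1 w5=0 w7=1 w6=0 clk=0 w0=0 w1=0
t2.Δ0 w4=1 w3=0 w8=1 w2=1 w5=0 w7=1 w6=0 clk=0 w0=0 w1=0
t2.Δ1 w4=1 w3=0 w8=1 w2=1 w5=0 w7=1 w6=0 clk=1 w0=0 w1=0
t2.Δ2 w4=1 w3=1 w8=0 w2=1 w5=0 w7=1 w6=0 clk=1 w0=0 w1=0
t2.Δ3 w4=1 w3=1 w8=0 w2=1 w5=0 w7=1 w6=1 clk=1 w0=0 w1=1
t3.Δ0 w4=1 w3=1 w8=0 w2=1 w5=0 w7=1 w6=1 clk=1 w0=0 w1=1
t3.Δ1 w4=1 w3=1 w8=0 w2=1 w5=0 w7=1 w6=1 clk=0 w0=0 w1=1
t4.Δ0 w4=1 w3=1 w8=0 w2=1 w5=0 w7=1 w6=1 clk=0 w0=0 w1=1
t4.Δ1 w4=1 w3=1 w8=0 w2=1 w5=0 w7=1 w6=1 clk=1 w0=0 w1=1
t4.Δ2 w4=1 w3=0 w8=1 w2=1 w5=0 w7=1 w6=1 clk=1 w0=0 w1=1
t4.Δ3 w4=1 w3=0 w8=1 w2=1 w5=0 w7=1 w6=0 clk=1 w0=0 w1=0
t5.Δ0 w4=1 w3=0 w8=1 w2=1 w5=0 w7=1 w6=0 clk=1 w0=0 w1=0
t5.Δ1 w4=1 w3=0 w8=1 w2=1 w5=0 w7=1 w6=0 clk=0 w0=0 w1=0
t6.Δ0 w4=1 w3=0 w8=1 w2=1 w5=0 w7=1 w6=0 clk=0 w0=0 w1=0
t6.Δ1 w4=1 w3=0 w8=1 w2=1 w5=0 w7=1 w6=0 clk=1 w0=0 w1=0
t6.Δ2 w4=1 w3=1 w8=0 w2=1 w5=0 w7=1 w6=0 clk=1 w0=0 w1=0
t6.Δ3 w4=1 w3=1 w8=0 w2=1 w5=0 w7=1 w6=1 clk=1 w0=0 w1=1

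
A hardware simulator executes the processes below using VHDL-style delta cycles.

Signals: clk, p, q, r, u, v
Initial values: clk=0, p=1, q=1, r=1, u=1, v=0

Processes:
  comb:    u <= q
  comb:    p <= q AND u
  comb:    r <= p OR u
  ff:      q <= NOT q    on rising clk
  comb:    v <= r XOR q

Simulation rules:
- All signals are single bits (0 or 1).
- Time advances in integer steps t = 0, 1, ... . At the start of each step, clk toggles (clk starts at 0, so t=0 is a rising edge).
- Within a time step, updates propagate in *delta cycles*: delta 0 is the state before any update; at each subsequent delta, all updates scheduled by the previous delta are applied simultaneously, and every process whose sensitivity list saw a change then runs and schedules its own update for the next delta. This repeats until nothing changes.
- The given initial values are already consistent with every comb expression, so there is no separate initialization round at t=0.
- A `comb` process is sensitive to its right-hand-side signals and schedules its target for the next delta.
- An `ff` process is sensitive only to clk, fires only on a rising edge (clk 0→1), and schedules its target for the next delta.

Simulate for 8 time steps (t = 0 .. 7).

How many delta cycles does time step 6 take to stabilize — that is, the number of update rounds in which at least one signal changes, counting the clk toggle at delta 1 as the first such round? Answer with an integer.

5

[bits: u,p,q,r,clk,v]
t=0: Δ0=111100 Δ1=111110 Δ2=110110 Δ3=000111 Δ4=000011 Δ5=000010 | 5Δ
t=1: Δ0=000010 Δ1=000000 | 1Δ
t=2: Δ0=000000 Δ1=000010 Δ2=001010 Δ3=101011 Δ4=111111 Δ5=111110 | 5Δ
t=3: Δ0=111110 Δ1=111100 | 1Δ
t=4: Δ0=111100 Δ1=111110 Δ2=110110 Δ3=000111 Δ4=000011 Δ5=000010 | 5Δ
t=5: Δ0=000010 Δ1=000000 | 1Δ
t=6: Δ0=000000 Δ1=000010 Δ2=001010 Δ3=101011 Δ4=111111 Δ5=111110 | 5Δ
t=7: Δ0=111110 Δ1=111100 | 1Δ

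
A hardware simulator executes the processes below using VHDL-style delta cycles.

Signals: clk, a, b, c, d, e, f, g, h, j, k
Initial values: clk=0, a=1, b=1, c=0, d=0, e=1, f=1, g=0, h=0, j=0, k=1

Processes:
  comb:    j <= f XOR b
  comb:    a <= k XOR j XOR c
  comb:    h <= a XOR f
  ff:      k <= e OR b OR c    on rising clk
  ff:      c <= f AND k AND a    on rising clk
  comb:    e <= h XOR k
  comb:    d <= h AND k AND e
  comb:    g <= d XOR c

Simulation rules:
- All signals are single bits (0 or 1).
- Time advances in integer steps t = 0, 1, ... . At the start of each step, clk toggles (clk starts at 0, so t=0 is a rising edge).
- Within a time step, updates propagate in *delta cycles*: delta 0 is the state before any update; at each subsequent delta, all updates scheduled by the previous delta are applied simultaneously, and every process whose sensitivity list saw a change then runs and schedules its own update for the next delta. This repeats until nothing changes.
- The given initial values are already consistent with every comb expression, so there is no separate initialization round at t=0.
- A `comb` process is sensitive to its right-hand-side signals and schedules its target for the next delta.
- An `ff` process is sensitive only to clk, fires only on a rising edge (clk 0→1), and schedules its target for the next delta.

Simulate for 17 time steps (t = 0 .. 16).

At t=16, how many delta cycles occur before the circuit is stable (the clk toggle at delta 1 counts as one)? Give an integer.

t0.Δ0 a=1 f=1 h=0 clk=0 g=0 e=1 b=1 k=1 c=0 j=0 d=0
t0.Δ1 a=1 f=1 h=0 clk=1 g=0 e=1 b=1 k=1 c=0 j=0 d=0
t0.Δ2 a=1 f=1 h=0 clk=1 g=0 e=1 b=1 k=1 c=1 j=0 d=0
t0.Δ3 a=0 f=1 h=0 clk=1 g=1 e=1 b=1 k=1 c=1 j=0 d=0
t0.Δ4 a=0 f=1 h=1 clk=1 g=1 e=1 b=1 k=1 c=1 j=0 d=0
t0.Δ5 a=0 f=1 h=1 clk=1 g=1 e=0 b=1 k=1 c=1 j=0 d=1
t0.Δ6 a=0 f=1 h=1 clk=1 g=0 e=0 b=1 k=1 c=1 j=0 d=0
t0.Δ7 a=0 f=1 h=1 clk=1 g=1 e=0 b=1 k=1 c=1 j=0 d=0
t1.Δ0 a=0 f=1 h=1 clk=1 g=1 e=0 b=1 k=1 c=1 j=0 d=0
t1.Δ1 a=0 f=1 h=1 clk=0 g=1 e=0 b=1 k=1 c=1 j=0 d=0
t2.Δ0 a=0 f=1 h=1 clk=0 g=1 e=0 b=1 k=1 c=1 j=0 d=0
t2.Δ1 a=0 f=1 h=1 clk=1 g=1 e=0 b=1 k=1 c=1 j=0 d=0
t2.Δ2 a=0 f=1 h=1 clk=1 g=1 e=0 b=1 k=1 c=0 j=0 d=0
t2.Δ3 a=1 f=1 h=1 clk=1 g=0 e=0 b=1 k=1 c=0 j=0 d=0
t2.Δ4 a=1 f=1 h=0 clk=1 g=0 e=0 b=1 k=1 c=0 j=0 d=0
t2.Δ5 a=1 f=1 h=0 clk=1 g=0 e=1 b=1 k=1 c=0 j=0 d=0
t3.Δ0 a=1 f=1 h=0 clk=1 g=0 e=1 b=1 k=1 c=0 j=0 d=0
t3.Δ1 a=1 f=1 h=0 clk=0 g=0 e=1 b=1 k=1 c=0 j=0 d=0
t4.Δ0 a=1 f=1 h=0 clk=0 g=0 e=1 b=1 k=1 c=0 j=0 d=0
t4.Δ1 a=1 f=1 h=0 clk=1 g=0 e=1 b=1 k=1 c=0 j=0 d=0
t4.Δ2 a=1 f=1 h=0 clk=1 g=0 e=1 b=1 k=1 c=1 j=0 d=0
t4.Δ3 a=0 f=1 h=0 clk=1 g=1 e=1 b=1 k=1 c=1 j=0 d=0
t4.Δ4 a=0 f=1 h=1 clk=1 g=1 e=1 b=1 k=1 c=1 j=0 d=0
t4.Δ5 a=0 f=1 h=1 clk=1 g=1 e=0 b=1 k=1 c=1 j=0 d=1
t4.Δ6 a=0 f=1 h=1 clk=1 g=0 e=0 b=1 k=1 c=1 j=0 d=0
t4.Δ7 a=0 f=1 h=1 clk=1 g=1 e=0 b=1 k=1 c=1 j=0 d=0
t5.Δ0 a=0 f=1 h=1 clk=1 g=1 e=0 b=1 k=1 c=1 j=0 d=0
t5.Δ1 a=0 f=1 h=1 clk=0 g=1 e=0 b=1 k=1 c=1 j=0 d=0
t6.Δ0 a=0 f=1 h=1 clk=0 g=1 e=0 b=1 k=1 c=1 j=0 d=0
t6.Δ1 a=0 f=1 h=1 clk=1 g=1 e=0 b=1 k=1 c=1 j=0 d=0
t6.Δ2 a=0 f=1 h=1 clk=1 g=1 e=0 b=1 k=1 c=0 j=0 d=0
t6.Δ3 a=1 f=1 h=1 clk=1 g=0 e=0 b=1 k=1 c=0 j=0 d=0
t6.Δ4 a=1 f=1 h=0 clk=1 g=0 e=0 b=1 k=1 c=0 j=0 d=0
t6.Δ5 a=1 f=1 h=0 clk=1 g=0 e=1 b=1 k=1 c=0 j=0 d=0
t7.Δ0 a=1 f=1 h=0 clk=1 g=0 e=1 b=1 k=1 c=0 j=0 d=0
t7.Δ1 a=1 f=1 h=0 clk=0 g=0 e=1 b=1 k=1 c=0 j=0 d=0
t8.Δ0 a=1 f=1 h=0 clk=0 g=0 e=1 b=1 k=1 c=0 j=0 d=0
t8.Δ1 a=1 f=1 h=0 clk=1 g=0 e=1 b=1 k=1 c=0 j=0 d=0
t8.Δ2 a=1 f=1 h=0 clk=1 g=0 e=1 b=1 k=1 c=1 j=0 d=0
t8.Δ3 a=0 f=1 h=0 clk=1 g=1 e=1 b=1 k=1 c=1 j=0 d=0
t8.Δ4 a=0 f=1 h=1 clk=1 g=1 e=1 b=1 k=1 c=1 j=0 d=0
t8.Δ5 a=0 f=1 h=1 clk=1 g=1 e=0 b=1 k=1 c=1 j=0 d=1
t8.Δ6 a=0 f=1 h=1 clk=1 g=0 e=0 b=1 k=1 c=1 j=0 d=0
t8.Δ7 a=0 f=1 h=1 clk=1 g=1 e=0 b=1 k=1 c=1 j=0 d=0
t9.Δ0 a=0 f=1 h=1 clk=1 g=1 e=0 b=1 k=1 c=1 j=0 d=0
t9.Δ1 a=0 f=1 h=1 clk=0 g=1 e=0 b=1 k=1 c=1 j=0 d=0
t10.Δ0 a=0 f=1 h=1 clk=0 g=1 e=0 b=1 k=1 c=1 j=0 d=0
t10.Δ1 a=0 f=1 h=1 clk=1 g=1 e=0 b=1 k=1 c=1 j=0 d=0
t10.Δ2 a=0 f=1 h=1 clk=1 g=1 e=0 b=1 k=1 c=0 j=0 d=0
t10.Δ3 a=1 f=1 h=1 clk=1 g=0 e=0 b=1 k=1 c=0 j=0 d=0
t10.Δ4 a=1 f=1 h=0 clk=1 g=0 e=0 b=1 k=1 c=0 j=0 d=0
t10.Δ5 a=1 f=1 h=0 clk=1 g=0 e=1 b=1 k=1 c=0 j=0 d=0
t11.Δ0 a=1 f=1 h=0 clk=1 g=0 e=1 b=1 k=1 c=0 j=0 d=0
t11.Δ1 a=1 f=1 h=0 clk=0 g=0 e=1 b=1 k=1 c=0 j=0 d=0
t12.Δ0 a=1 f=1 h=0 clk=0 g=0 e=1 b=1 k=1 c=0 j=0 d=0
t12.Δ1 a=1 f=1 h=0 clk=1 g=0 e=1 b=1 k=1 c=0 j=0 d=0
t12.Δ2 a=1 f=1 h=0 clk=1 g=0 e=1 b=1 k=1 c=1 j=0 d=0
t12.Δ3 a=0 f=1 h=0 clk=1 g=1 e=1 b=1 k=1 c=1 j=0 d=0
t12.Δ4 a=0 f=1 h=1 clk=1 g=1 e=1 b=1 k=1 c=1 j=0 d=0
t12.Δ5 a=0 f=1 h=1 clk=1 g=1 e=0 b=1 k=1 c=1 j=0 d=1
t12.Δ6 a=0 f=1 h=1 clk=1 g=0 e=0 b=1 k=1 c=1 j=0 d=0
t12.Δ7 a=0 f=1 h=1 clk=1 g=1 e=0 b=1 k=1 c=1 j=0 d=0
t13.Δ0 a=0 f=1 h=1 clk=1 g=1 e=0 b=1 k=1 c=1 j=0 d=0
t13.Δ1 a=0 f=1 h=1 clk=0 g=1 e=0 b=1 k=1 c=1 j=0 d=0
t14.Δ0 a=0 f=1 h=1 clk=0 g=1 e=0 b=1 k=1 c=1 j=0 d=0
t14.Δ1 a=0 f=1 h=1 clk=1 g=1 e=0 b=1 k=1 c=1 j=0 d=0
t14.Δ2 a=0 f=1 h=1 clk=1 g=1 e=0 b=1 k=1 c=0 j=0 d=0
t14.Δ3 a=1 f=1 h=1 clk=1 g=0 e=0 b=1 k=1 c=0 j=0 d=0
t14.Δ4 a=1 f=1 h=0 clk=1 g=0 e=0 b=1 k=1 c=0 j=0 d=0
t14.Δ5 a=1 f=1 h=0 clk=1 g=0 e=1 b=1 k=1 c=0 j=0 d=0
t15.Δ0 a=1 f=1 h=0 clk=1 g=0 e=1 b=1 k=1 c=0 j=0 d=0
t15.Δ1 a=1 f=1 h=0 clk=0 g=0 e=1 b=1 k=1 c=0 j=0 d=0
t16.Δ0 a=1 f=1 h=0 clk=0 g=0 e=1 b=1 k=1 c=0 j=0 d=0
t16.Δ1 a=1 f=1 h=0 clk=1 g=0 e=1 b=1 k=1 c=0 j=0 d=0
t16.Δ2 a=1 f=1 h=0 clk=1 g=0 e=1 b=1 k=1 c=1 j=0 d=0
t16.Δ3 a=0 f=1 h=0 clk=1 g=1 e=1 b=1 k=1 c=1 j=0 d=0
t16.Δ4 a=0 f=1 h=1 clk=1 g=1 e=1 b=1 k=1 c=1 j=0 d=0
t16.Δ5 a=0 f=1 h=1 clk=1 g=1 e=0 b=1 k=1 c=1 j=0 d=1
t16.Δ6 a=0 f=1 h=1 clk=1 g=0 e=0 b=1 k=1 c=1 j=0 d=0
t16.Δ7 a=0 f=1 h=1 clk=1 g=1 e=0 b=1 k=1 c=1 j=0 d=0

7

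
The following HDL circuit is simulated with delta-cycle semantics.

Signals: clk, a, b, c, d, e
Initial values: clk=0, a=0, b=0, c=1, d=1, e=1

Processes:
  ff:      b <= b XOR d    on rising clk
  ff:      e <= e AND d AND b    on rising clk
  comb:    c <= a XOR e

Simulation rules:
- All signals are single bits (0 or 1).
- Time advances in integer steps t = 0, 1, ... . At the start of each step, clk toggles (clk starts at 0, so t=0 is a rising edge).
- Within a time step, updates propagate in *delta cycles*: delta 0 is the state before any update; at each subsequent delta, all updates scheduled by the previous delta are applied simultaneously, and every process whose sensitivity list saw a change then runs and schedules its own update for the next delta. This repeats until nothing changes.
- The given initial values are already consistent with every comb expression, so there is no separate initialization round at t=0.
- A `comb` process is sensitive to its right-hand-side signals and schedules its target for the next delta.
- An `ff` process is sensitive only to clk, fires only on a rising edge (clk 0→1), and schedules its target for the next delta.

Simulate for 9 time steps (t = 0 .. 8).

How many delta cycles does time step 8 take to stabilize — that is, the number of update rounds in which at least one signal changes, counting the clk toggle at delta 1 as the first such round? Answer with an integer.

2

[bits: d,clk,e,b,c,a]
t=0: Δ0=101010 Δ1=111010 Δ2=110110 Δ3=110100 | 3Δ
t=1: Δ0=110100 Δ1=100100 | 1Δ
t=2: Δ0=100100 Δ1=110100 Δ2=110000 | 2Δ
t=3: Δ0=110000 Δ1=100000 | 1Δ
t=4: Δ0=100000 Δ1=110000 Δ2=110100 | 2Δ
t=5: Δ0=110100 Δ1=100100 | 1Δ
t=6: Δ0=100100 Δ1=110100 Δ2=110000 | 2Δ
t=7: Δ0=110000 Δ1=100000 | 1Δ
t=8: Δ0=100000 Δ1=110000 Δ2=110100 | 2Δ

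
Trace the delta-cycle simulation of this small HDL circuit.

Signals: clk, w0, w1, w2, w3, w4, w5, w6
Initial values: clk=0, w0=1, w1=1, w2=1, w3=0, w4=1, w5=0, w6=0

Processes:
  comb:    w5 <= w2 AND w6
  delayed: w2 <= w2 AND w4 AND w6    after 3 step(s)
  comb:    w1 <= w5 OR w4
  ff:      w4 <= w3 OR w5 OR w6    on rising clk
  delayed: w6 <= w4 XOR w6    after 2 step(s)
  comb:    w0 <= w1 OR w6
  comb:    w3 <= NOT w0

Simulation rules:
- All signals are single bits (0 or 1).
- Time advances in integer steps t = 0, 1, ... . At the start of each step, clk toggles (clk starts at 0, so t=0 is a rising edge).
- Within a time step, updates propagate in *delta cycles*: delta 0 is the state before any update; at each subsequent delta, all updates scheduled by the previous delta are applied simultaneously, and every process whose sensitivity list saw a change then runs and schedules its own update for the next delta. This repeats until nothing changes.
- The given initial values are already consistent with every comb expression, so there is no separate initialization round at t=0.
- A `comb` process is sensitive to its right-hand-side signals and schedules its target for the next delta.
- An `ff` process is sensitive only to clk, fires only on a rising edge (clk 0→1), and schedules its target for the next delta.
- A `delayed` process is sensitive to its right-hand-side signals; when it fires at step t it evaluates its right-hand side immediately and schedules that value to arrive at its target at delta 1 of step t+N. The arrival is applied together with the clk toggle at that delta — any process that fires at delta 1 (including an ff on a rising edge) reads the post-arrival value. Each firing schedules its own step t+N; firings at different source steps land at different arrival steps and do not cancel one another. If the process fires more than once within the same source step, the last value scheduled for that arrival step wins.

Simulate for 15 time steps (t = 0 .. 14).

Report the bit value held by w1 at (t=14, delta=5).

1

[bits: clk,w1,w5,w4,w0,w2,w3,w6]
t=0: Δ0=01011100 Δ1=11011100 Δ2=11001100 Δ3=10001100 Δ4=10000100 Δ5=10000110 | 5Δ
t=1: Δ0=10000110 Δ1=00000110 | 1Δ
t=2: Δ0=00000110 Δ1=10000110 Δ2=10010110 Δ3=11010110 Δ4=11011110 Δ5=11011100 | 5Δ
t=3: Δ0=11011100 Δ1=01011000 | 1Δ
t=4: Δ0=01011000 Δ1=11011001 | 1Δ
t=5: Δ0=11011001 Δ1=01011001 | 1Δ
t=6: Δ0=01011001 Δ1=11011000 Δ2=11001000 Δ3=10001000 Δ4=10000000 Δ5=10000010 | 5Δ
t=7: Δ0=10000010 Δ1=00000010 | 1Δ
t=8: Δ0=00000010 Δ1=10000010 Δ2=10010010 Δ3=11010010 Δ4=11011010 Δ5=11011000 | 5Δ
t=9: Δ0=11011000 Δ1=01011000 | 1Δ
t=10: Δ0=01011000 Δ1=11011001 | 1Δ
t=11: Δ0=11011001 Δ1=01011001 | 1Δ
t=12: Δ0=01011001 Δ1=11011000 Δ2=11001000 Δ3=10001000 Δ4=10000000 Δ5=10000010 | 5Δ
t=13: Δ0=10000010 Δ1=00000010 | 1Δ
t=14: Δ0=00000010 Δ1=10000010 Δ2=10010010 Δ3=11010010 Δ4=11011010 Δ5=11011000 | 5Δ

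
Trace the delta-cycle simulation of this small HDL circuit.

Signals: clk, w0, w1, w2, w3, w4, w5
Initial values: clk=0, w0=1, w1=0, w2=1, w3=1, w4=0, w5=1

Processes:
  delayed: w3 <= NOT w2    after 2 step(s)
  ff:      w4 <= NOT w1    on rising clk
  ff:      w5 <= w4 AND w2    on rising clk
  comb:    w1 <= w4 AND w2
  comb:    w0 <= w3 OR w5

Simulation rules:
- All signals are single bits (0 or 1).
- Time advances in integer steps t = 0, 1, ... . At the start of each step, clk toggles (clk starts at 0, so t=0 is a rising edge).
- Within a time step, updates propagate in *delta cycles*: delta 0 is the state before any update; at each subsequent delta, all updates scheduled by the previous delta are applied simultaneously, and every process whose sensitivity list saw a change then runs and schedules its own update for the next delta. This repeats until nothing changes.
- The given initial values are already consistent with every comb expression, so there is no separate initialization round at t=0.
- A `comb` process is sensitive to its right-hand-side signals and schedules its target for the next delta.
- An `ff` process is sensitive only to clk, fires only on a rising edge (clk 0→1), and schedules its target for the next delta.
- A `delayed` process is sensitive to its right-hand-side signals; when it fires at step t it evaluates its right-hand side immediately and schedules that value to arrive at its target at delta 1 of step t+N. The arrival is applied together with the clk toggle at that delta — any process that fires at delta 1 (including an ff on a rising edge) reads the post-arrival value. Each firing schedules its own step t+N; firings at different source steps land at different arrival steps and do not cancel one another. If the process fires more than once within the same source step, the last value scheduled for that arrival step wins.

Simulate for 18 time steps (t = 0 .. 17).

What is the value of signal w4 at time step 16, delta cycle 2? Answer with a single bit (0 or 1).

1

t0.Δ0 w4=0 w0=1 w3=1 w1=0 w2=1 clk=0 w5=1
t0.Δ1 w4=0 w0=1 w3=1 w1=0 w2=1 clk=1 w5=1
t0.Δ2 w4=1 w0=1 w3=1 w1=0 w2=1 clk=1 w5=0
t0.Δ3 w4=1 w0=1 w3=1 w1=1 w2=1 clk=1 w5=0
t1.Δ0 w4=1 w0=1 w3=1 w1=1 w2=1 clk=1 w5=0
t1.Δ1 w4=1 w0=1 w3=1 w1=1 w2=1 clk=0 w5=0
t2.Δ0 w4=1 w0=1 w3=1 w1=1 w2=1 clk=0 w5=0
t2.Δ1 w4=1 w0=1 w3=1 w1=1 w2=1 clk=1 w5=0
t2.Δ2 w4=0 w0=1 w3=1 w1=1 w2=1 clk=1 w5=1
t2.Δ3 w4=0 w0=1 w3=1 w1=0 w2=1 clk=1 w5=1
t3.Δ0 w4=0 w0=1 w3=1 w1=0 w2=1 clk=1 w5=1
t3.Δ1 w4=0 w0=1 w3=1 w1=0 w2=1 clk=0 w5=1
t4.Δ0 w4=0 w0=1 w3=1 w1=0 w2=1 clk=0 w5=1
t4.Δ1 w4=0 w0=1 w3=1 w1=0 w2=1 clk=1 w5=1
t4.Δ2 w4=1 w0=1 w3=1 w1=0 w2=1 clk=1 w5=0
t4.Δ3 w4=1 w0=1 w3=1 w1=1 w2=1 clk=1 w5=0
t5.Δ0 w4=1 w0=1 w3=1 w1=1 w2=1 clk=1 w5=0
t5.Δ1 w4=1 w0=1 w3=1 w1=1 w2=1 clk=0 w5=0
t6.Δ0 w4=1 w0=1 w3=1 w1=1 w2=1 clk=0 w5=0
t6.Δ1 w4=1 w0=1 w3=1 w1=1 w2=1 clk=1 w5=0
t6.Δ2 w4=0 w0=1 w3=1 w1=1 w2=1 clk=1 w5=1
t6.Δ3 w4=0 w0=1 w3=1 w1=0 w2=1 clk=1 w5=1
t7.Δ0 w4=0 w0=1 w3=1 w1=0 w2=1 clk=1 w5=1
t7.Δ1 w4=0 w0=1 w3=1 w1=0 w2=1 clk=0 w5=1
t8.Δ0 w4=0 w0=1 w3=1 w1=0 w2=1 clk=0 w5=1
t8.Δ1 w4=0 w0=1 w3=1 w1=0 w2=1 clk=1 w5=1
t8.Δ2 w4=1 w0=1 w3=1 w1=0 w2=1 clk=1 w5=0
t8.Δ3 w4=1 w0=1 w3=1 w1=1 w2=1 clk=1 w5=0
t9.Δ0 w4=1 w0=1 w3=1 w1=1 w2=1 clk=1 w5=0
t9.Δ1 w4=1 w0=1 w3=1 w1=1 w2=1 clk=0 w5=0
t10.Δ0 w4=1 w0=1 w3=1 w1=1 w2=1 clk=0 w5=0
t10.Δ1 w4=1 w0=1 w3=1 w1=1 w2=1 clk=1 w5=0
t10.Δ2 w4=0 w0=1 w3=1 w1=1 w2=1 clk=1 w5=1
t10.Δ3 w4=0 w0=1 w3=1 w1=0 w2=1 clk=1 w5=1
t11.Δ0 w4=0 w0=1 w3=1 w1=0 w2=1 clk=1 w5=1
t11.Δ1 w4=0 w0=1 w3=1 w1=0 w2=1 clk=0 w5=1
t12.Δ0 w4=0 w0=1 w3=1 w1=0 w2=1 clk=0 w5=1
t12.Δ1 w4=0 w0=1 w3=1 w1=0 w2=1 clk=1 w5=1
t12.Δ2 w4=1 w0=1 w3=1 w1=0 w2=1 clk=1 w5=0
t12.Δ3 w4=1 w0=1 w3=1 w1=1 w2=1 clk=1 w5=0
t13.Δ0 w4=1 w0=1 w3=1 w1=1 w2=1 clk=1 w5=0
t13.Δ1 w4=1 w0=1 w3=1 w1=1 w2=1 clk=0 w5=0
t14.Δ0 w4=1 w0=1 w3=1 w1=1 w2=1 clk=0 w5=0
t14.Δ1 w4=1 w0=1 w3=1 w1=1 w2=1 clk=1 w5=0
t14.Δ2 w4=0 w0=1 w3=1 w1=1 w2=1 clk=1 w5=1
t14.Δ3 w4=0 w0=1 w3=1 w1=0 w2=1 clk=1 w5=1
t15.Δ0 w4=0 w0=1 w3=1 w1=0 w2=1 clk=1 w5=1
t15.Δ1 w4=0 w0=1 w3=1 w1=0 w2=1 clk=0 w5=1
t16.Δ0 w4=0 w0=1 w3=1 w1=0 w2=1 clk=0 w5=1
t16.Δ1 w4=0 w0=1 w3=1 w1=0 w2=1 clk=1 w5=1
t16.Δ2 w4=1 w0=1 w3=1 w1=0 w2=1 clk=1 w5=0
t16.Δ3 w4=1 w0=1 w3=1 w1=1 w2=1 clk=1 w5=0
t17.Δ0 w4=1 w0=1 w3=1 w1=1 w2=1 clk=1 w5=0
t17.Δ1 w4=1 w0=1 w3=1 w1=1 w2=1 clk=0 w5=0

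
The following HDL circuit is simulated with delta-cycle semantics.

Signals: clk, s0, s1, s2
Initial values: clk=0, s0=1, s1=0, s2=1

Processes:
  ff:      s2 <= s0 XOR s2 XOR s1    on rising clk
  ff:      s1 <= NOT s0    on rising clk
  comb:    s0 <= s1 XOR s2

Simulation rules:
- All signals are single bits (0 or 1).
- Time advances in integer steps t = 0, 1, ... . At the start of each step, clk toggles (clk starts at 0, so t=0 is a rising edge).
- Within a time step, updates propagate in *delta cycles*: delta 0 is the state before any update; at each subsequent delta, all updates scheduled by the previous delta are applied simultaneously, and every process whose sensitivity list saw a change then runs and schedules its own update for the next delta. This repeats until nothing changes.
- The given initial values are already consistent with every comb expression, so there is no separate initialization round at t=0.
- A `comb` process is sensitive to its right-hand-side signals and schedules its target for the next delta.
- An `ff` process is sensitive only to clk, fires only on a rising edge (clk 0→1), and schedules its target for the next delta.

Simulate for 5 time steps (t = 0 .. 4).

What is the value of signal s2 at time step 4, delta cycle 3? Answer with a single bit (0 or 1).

t=0 Δ0: s0=1 s1=0 s2=1 clk=0
  Δ1: clk:0→1
  Δ2: s2:1→0
  Δ3: s0:1→0
  (3Δ to stable)
t=1 Δ0: s0=0 s1=0 s2=0 clk=1
  Δ1: clk:1→0
  (1Δ to stable)
t=2 Δ0: s0=0 s1=0 s2=0 clk=0
  Δ1: clk:0→1
  Δ2: s1:0→1
  Δ3: s0:0→1
  (3Δ to stable)
t=3 Δ0: s0=1 s1=1 s2=0 clk=1
  Δ1: clk:1→0
  (1Δ to stable)
t=4 Δ0: s0=1 s1=1 s2=0 clk=0
  Δ1: clk:0→1
  Δ2: s1:1→0
  Δ3: s0:1→0
  (3Δ to stable)

0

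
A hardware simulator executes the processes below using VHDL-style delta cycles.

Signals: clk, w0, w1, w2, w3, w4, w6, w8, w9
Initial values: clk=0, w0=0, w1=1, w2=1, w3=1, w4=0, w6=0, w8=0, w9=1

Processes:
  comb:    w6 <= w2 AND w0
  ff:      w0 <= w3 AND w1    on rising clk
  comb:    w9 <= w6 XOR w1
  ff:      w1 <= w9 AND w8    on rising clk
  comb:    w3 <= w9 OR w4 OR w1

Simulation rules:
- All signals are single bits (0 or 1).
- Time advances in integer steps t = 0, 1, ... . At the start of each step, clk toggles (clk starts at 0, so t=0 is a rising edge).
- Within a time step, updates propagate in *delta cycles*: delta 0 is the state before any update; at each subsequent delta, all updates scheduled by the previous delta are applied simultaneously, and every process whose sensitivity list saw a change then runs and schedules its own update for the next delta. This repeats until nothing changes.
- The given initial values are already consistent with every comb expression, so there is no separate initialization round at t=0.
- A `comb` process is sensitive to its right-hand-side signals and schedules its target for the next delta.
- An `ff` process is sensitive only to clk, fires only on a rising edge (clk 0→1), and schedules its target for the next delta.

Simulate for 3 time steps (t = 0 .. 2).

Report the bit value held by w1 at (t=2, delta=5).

0

[bits: w4,clk,w6,w1,w2,w8,w9,w3,w0]
t=0: Δ0=000110110 Δ1=010110110 Δ2=010010111 Δ3=011010011 Δ4=011010101 Δ5=011010111 | 5Δ
t=1: Δ0=011010111 Δ1=001010111 | 1Δ
t=2: Δ0=001010111 Δ1=011010111 Δ2=011010110 Δ3=010010110 Δ4=010010010 Δ5=010010000 | 5Δ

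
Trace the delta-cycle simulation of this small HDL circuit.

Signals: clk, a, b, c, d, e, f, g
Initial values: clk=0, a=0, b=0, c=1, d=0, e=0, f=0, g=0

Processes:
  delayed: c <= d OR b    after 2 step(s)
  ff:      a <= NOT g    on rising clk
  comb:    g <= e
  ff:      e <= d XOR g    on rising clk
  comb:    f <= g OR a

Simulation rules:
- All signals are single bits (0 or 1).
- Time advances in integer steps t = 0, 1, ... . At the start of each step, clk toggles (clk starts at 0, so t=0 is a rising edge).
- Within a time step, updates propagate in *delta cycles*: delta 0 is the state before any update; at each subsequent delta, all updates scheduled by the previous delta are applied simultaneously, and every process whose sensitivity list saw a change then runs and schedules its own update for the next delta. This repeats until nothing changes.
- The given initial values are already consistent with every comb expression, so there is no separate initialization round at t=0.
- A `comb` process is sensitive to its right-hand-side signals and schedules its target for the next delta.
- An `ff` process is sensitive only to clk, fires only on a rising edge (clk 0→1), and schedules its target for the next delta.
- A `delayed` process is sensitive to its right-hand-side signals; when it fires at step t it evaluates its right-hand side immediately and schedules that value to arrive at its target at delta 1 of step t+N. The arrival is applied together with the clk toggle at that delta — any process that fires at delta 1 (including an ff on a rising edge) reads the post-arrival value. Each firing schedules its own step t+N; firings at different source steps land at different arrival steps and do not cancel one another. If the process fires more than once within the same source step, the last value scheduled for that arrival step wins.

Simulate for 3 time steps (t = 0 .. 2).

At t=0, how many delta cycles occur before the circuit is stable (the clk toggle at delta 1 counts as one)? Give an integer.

3

t0.Δ0 clk=0 b=0 a=0 e=0 c=1 d=0 f=0 g=0
t0.Δ1 clk=1 b=0 a=0 e=0 c=1 d=0 f=0 g=0
t0.Δ2 clk=1 b=0 a=1 e=0 c=1 d=0 f=0 g=0
t0.Δ3 clk=1 b=0 a=1 e=0 c=1 d=0 f=1 g=0
t1.Δ0 clk=1 b=0 a=1 e=0 c=1 d=0 f=1 g=0
t1.Δ1 clk=0 b=0 a=1 e=0 c=1 d=0 f=1 g=0
t2.Δ0 clk=0 b=0 a=1 e=0 c=1 d=0 f=1 g=0
t2.Δ1 clk=1 b=0 a=1 e=0 c=1 d=0 f=1 g=0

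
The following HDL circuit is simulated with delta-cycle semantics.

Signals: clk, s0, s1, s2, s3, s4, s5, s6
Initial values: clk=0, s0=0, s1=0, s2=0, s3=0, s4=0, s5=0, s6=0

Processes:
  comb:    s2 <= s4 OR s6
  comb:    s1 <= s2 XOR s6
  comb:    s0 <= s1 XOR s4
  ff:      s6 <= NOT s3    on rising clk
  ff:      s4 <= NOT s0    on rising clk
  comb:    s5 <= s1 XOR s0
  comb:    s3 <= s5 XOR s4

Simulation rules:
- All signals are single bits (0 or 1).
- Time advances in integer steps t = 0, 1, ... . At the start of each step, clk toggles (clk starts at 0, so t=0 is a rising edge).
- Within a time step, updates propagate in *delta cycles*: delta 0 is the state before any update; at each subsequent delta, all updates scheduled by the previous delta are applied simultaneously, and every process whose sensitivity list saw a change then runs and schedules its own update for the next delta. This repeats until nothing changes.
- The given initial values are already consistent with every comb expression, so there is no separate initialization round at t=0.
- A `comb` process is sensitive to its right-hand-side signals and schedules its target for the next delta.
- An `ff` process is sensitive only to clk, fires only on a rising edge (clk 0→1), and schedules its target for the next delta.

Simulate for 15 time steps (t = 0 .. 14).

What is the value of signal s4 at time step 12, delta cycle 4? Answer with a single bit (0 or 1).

1

[bits: s4,s3,s2,s5,s0,s6,clk,s1]
t=0: Δ0=00000000 Δ1=00000010 Δ2=10000110 Δ3=11101111 Δ4=11100110 Δ5=11101110 Δ6=11111110 Δ7=10111110 | 7Δ
t=1: Δ0=10111110 Δ1=10111100 | 1Δ
t=2: Δ0=10111100 Δ1=10111110 Δ2=00111110 Δ3=01110110 Δ4=01100110 Δ5=00100110 | 5Δ
t=3: Δ0=00100110 Δ1=00100100 | 1Δ
t=4: Δ0=00100100 Δ1=00100110 Δ2=10100110 Δ3=11101110 Δ4=11111110 Δ5=10111110 | 5Δ
t=5: Δ0=10111110 Δ1=10111100 | 1Δ
t=6: Δ0=10111100 Δ1=10111110 Δ2=00111110 Δ3=01110110 Δ4=01100110 Δ5=00100110 | 5Δ
t=7: Δ0=00100110 Δ1=00100100 | 1Δ
t=8: Δ0=00100100 Δ1=00100110 Δ2=10100110 Δ3=11101110 Δ4=11111110 Δ5=10111110 | 5Δ
t=9: Δ0=10111110 Δ1=10111100 | 1Δ
t=10: Δ0=10111100 Δ1=10111110 Δ2=00111110 Δ3=01110110 Δ4=01100110 Δ5=00100110 | 5Δ
t=11: Δ0=00100110 Δ1=00100100 | 1Δ
t=12: Δ0=00100100 Δ1=00100110 Δ2=10100110 Δ3=11101110 Δ4=11111110 Δ5=10111110 | 5Δ
t=13: Δ0=10111110 Δ1=10111100 | 1Δ
t=14: Δ0=10111100 Δ1=10111110 Δ2=00111110 Δ3=01110110 Δ4=01100110 Δ5=00100110 | 5Δ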